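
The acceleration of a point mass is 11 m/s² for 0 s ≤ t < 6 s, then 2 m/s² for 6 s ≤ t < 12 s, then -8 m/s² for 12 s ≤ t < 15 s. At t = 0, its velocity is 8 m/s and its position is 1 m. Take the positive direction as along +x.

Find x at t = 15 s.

On each constant-a segment, Δv = aΔt and Δx = v₀Δt + ½aΔt²; chain segment to segment.
0–6 s: v starts 8 m/s; Δx = 8·6 + ½·11·6² = 246 m; v ends 74 m/s.
6–12 s: v starts 74 m/s; Δx = 74·6 + ½·2·6² = 480 m; v ends 86 m/s.
12–15 s: v starts 86 m/s; Δx = 86·3 + ½·-8·3² = 222 m; v ends 62 m/s.
x(15) = 1 + Σ Δx = 949 m.

949 m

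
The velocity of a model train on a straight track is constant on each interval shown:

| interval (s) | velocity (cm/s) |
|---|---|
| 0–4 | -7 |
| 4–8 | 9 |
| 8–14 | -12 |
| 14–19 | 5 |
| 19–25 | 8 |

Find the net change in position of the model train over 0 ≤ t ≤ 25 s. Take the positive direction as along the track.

Displacement is the signed area under the v-t curve.
0–4 s: -7 × 4 = -28 cm
4–8 s: 9 × 4 = 36 cm
8–14 s: -12 × 6 = -72 cm
14–19 s: 5 × 5 = 25 cm
19–25 s: 8 × 6 = 48 cm
Net displacement = 9 cm

9 cm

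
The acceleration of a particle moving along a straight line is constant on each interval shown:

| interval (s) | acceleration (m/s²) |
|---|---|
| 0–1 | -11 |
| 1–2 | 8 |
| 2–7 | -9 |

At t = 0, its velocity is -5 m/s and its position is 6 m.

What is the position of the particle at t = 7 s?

On each constant-a segment, Δv = aΔt and Δx = v₀Δt + ½aΔt²; chain segment to segment.
0–1 s: v starts -5 m/s; Δx = -5·1 + ½·-11·1² = -10.5 m; v ends -16 m/s.
1–2 s: v starts -16 m/s; Δx = -16·1 + ½·8·1² = -12 m; v ends -8 m/s.
2–7 s: v starts -8 m/s; Δx = -8·5 + ½·-9·5² = -152.5 m; v ends -53 m/s.
x(7) = 6 + Σ Δx = -169 m.

-169 m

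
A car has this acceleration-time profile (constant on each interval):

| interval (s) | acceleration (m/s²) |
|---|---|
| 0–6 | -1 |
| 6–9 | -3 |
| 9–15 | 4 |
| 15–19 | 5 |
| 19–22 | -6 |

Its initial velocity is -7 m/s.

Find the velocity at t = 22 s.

Δv equals the area under the a-t graph; then v = v₀ + Δv.
0–6 s: -1 × 6 = -6 m/s
6–9 s: -3 × 3 = -9 m/s
9–15 s: 4 × 6 = 24 m/s
15–19 s: 5 × 4 = 20 m/s
19–22 s: -6 × 3 = -18 m/s
Δv = 11 m/s, so v(22) = -7 + (11) = 4 m/s.

4 m/s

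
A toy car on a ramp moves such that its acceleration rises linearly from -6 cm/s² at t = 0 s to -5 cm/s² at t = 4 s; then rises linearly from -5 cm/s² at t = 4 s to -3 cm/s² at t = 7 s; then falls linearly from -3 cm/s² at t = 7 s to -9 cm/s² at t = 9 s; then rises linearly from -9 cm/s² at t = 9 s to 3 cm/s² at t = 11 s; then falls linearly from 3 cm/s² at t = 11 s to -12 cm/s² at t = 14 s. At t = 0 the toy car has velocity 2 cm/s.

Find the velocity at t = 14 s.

-63.5 cm/s

Δv equals the area under the a-t graph; then v = v₀ + Δv.
0–4 s: ½(-6 + -5)(4) = -22 cm/s
4–7 s: ½(-5 + -3)(3) = -12 cm/s
7–9 s: ½(-3 + -9)(2) = -12 cm/s
9–11 s: ½(-9 + 3)(2) = -6 cm/s
11–14 s: ½(3 + -12)(3) = -13.5 cm/s
Δv = -65.5 cm/s, so v(14) = 2 + (-65.5) = -63.5 cm/s.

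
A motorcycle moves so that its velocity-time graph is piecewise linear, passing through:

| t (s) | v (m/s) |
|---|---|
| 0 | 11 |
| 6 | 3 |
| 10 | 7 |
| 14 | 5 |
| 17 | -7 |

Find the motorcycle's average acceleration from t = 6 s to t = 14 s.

Average acceleration = Δv/Δt = (5 − 3)/(14 − 6) = 0.25 m/s².

0.25 m/s²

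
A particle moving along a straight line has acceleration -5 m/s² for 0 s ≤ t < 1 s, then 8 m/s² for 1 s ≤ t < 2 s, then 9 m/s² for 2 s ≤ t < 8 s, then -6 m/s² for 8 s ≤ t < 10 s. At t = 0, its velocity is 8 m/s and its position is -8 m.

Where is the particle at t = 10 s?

350.5 m

On each constant-a segment, Δv = aΔt and Δx = v₀Δt + ½aΔt²; chain segment to segment.
0–1 s: v starts 8 m/s; Δx = 8·1 + ½·-5·1² = 5.5 m; v ends 3 m/s.
1–2 s: v starts 3 m/s; Δx = 3·1 + ½·8·1² = 7 m; v ends 11 m/s.
2–8 s: v starts 11 m/s; Δx = 11·6 + ½·9·6² = 228 m; v ends 65 m/s.
8–10 s: v starts 65 m/s; Δx = 65·2 + ½·-6·2² = 118 m; v ends 53 m/s.
x(10) = -8 + Σ Δx = 350.5 m.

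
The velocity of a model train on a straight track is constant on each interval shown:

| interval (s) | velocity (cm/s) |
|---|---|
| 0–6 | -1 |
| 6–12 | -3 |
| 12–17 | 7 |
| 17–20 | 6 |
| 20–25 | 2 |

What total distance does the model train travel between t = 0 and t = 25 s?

Total distance travelled is ∫|v| dt — sum the magnitudes of each area piece.
0–6 s: |-1| × 6 = 6 cm
6–12 s: |-3| × 6 = 18 cm
12–17 s: |7| × 5 = 35 cm
17–20 s: |6| × 3 = 18 cm
20–25 s: |2| × 5 = 10 cm
Total distance = 87 cm

87 cm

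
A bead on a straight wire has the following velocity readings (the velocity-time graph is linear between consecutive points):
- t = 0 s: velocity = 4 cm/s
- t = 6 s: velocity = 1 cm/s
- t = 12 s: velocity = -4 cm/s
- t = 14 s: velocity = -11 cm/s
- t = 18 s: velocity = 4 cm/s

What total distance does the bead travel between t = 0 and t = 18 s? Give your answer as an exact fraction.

877/15 cm

Distance (not displacement) is the total path length: add the absolute areas under v-t.
0–6 s: |½(4 + 1)(6)| = 15 cm
6–12 s: v = 0 at t = 7.2 s; triangle areas 0.6 + 9.6 = 10.2 cm
12–14 s: |½(-4 + -11)(2)| = 15 cm
14–18 s: v = 0 at t = 254/15 s; triangle areas 242/15 + 32/15 = 274/15 cm
Total distance = 877/15 cm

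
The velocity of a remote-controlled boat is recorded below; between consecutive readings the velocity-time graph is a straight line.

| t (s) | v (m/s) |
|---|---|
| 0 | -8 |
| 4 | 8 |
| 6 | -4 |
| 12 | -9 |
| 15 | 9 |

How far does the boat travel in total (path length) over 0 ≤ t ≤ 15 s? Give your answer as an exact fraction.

451/6 m

Total distance travelled is ∫|v| dt — sum the magnitudes of each area piece.
0–4 s: v = 0 at t = 2 s; triangle areas 8 + 8 = 16 m
4–6 s: v = 0 at t = 16/3 s; triangle areas 16/3 + 4/3 = 20/3 m
6–12 s: |½(-4 + -9)(6)| = 39 m
12–15 s: v = 0 at t = 13.5 s; triangle areas 6.75 + 6.75 = 13.5 m
Total distance = 451/6 m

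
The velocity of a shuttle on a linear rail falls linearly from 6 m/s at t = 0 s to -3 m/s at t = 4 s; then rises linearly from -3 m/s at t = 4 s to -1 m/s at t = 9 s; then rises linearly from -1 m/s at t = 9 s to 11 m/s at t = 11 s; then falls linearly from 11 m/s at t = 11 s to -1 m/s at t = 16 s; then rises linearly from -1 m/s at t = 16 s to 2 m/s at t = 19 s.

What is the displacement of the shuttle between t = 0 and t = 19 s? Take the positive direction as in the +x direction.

32.5 m

Net displacement equals the area under the velocity-time graph (areas below the axis count negative).
0–4 s: ½(6 + -3)(4) = 6 m
4–9 s: ½(-3 + -1)(5) = -10 m
9–11 s: ½(-1 + 11)(2) = 10 m
11–16 s: ½(11 + -1)(5) = 25 m
16–19 s: ½(-1 + 2)(3) = 1.5 m
Net displacement = 32.5 m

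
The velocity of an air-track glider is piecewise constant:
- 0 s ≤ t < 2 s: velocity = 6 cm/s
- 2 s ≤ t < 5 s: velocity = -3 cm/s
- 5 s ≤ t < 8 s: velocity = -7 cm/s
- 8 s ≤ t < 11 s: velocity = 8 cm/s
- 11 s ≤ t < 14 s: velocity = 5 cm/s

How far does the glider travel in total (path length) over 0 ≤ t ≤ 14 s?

81 cm

Total distance travelled is ∫|v| dt — sum the magnitudes of each area piece.
0–2 s: |6| × 2 = 12 cm
2–5 s: |-3| × 3 = 9 cm
5–8 s: |-7| × 3 = 21 cm
8–11 s: |8| × 3 = 24 cm
11–14 s: |5| × 3 = 15 cm
Total distance = 81 cm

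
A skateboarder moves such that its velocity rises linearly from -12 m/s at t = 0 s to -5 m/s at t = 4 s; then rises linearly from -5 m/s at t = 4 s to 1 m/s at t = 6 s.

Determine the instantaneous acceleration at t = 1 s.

Acceleration is the slope of the v-t graph on 0–4 s: (-5 − -12)/(4 − 0) = 1.75 m/s².

1.75 m/s²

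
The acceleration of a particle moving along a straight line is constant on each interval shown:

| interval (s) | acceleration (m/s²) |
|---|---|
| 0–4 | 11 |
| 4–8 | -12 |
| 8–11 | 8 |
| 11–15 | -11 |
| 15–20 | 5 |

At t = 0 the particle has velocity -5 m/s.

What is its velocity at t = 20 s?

Δv equals the area under the a-t graph; then v = v₀ + Δv.
0–4 s: 11 × 4 = 44 m/s
4–8 s: -12 × 4 = -48 m/s
8–11 s: 8 × 3 = 24 m/s
11–15 s: -11 × 4 = -44 m/s
15–20 s: 5 × 5 = 25 m/s
Δv = 1 m/s, so v(20) = -5 + (1) = -4 m/s.

-4 m/s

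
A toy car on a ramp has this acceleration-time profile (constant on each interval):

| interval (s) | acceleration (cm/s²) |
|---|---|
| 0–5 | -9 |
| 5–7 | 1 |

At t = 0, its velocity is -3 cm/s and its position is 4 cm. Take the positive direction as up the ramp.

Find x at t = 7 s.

-217.5 cm

On each constant-a segment, Δv = aΔt and Δx = v₀Δt + ½aΔt²; chain segment to segment.
0–5 s: v starts -3 cm/s; Δx = -3·5 + ½·-9·5² = -127.5 cm; v ends -48 cm/s.
5–7 s: v starts -48 cm/s; Δx = -48·2 + ½·1·2² = -94 cm; v ends -46 cm/s.
x(7) = 4 + Σ Δx = -217.5 cm.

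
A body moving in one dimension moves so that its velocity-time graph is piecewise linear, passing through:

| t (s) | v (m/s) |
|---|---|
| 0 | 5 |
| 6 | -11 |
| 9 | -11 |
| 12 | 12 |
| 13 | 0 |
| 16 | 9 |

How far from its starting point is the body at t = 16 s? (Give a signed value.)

-30 m

Displacement is the signed area under the v-t curve.
0–6 s: ½(5 + -11)(6) = -18 m
6–9 s: -11 × 3 = -33 m
9–12 s: ½(-11 + 12)(3) = 1.5 m
12–13 s: ½(12 + 0)(1) = 6 m
13–16 s: ½(0 + 9)(3) = 13.5 m
Net displacement = -30 m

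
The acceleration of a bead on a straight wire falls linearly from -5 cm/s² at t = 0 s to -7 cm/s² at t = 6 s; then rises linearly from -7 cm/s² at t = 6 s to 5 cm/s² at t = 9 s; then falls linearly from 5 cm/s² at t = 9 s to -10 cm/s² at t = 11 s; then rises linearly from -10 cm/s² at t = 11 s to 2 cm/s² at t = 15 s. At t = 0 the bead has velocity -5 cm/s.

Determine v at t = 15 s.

Δv equals the area under the a-t graph; then v = v₀ + Δv.
0–6 s: ½(-5 + -7)(6) = -36 cm/s
6–9 s: ½(-7 + 5)(3) = -3 cm/s
9–11 s: ½(5 + -10)(2) = -5 cm/s
11–15 s: ½(-10 + 2)(4) = -16 cm/s
Δv = -60 cm/s, so v(15) = -5 + (-60) = -65 cm/s.

-65 cm/s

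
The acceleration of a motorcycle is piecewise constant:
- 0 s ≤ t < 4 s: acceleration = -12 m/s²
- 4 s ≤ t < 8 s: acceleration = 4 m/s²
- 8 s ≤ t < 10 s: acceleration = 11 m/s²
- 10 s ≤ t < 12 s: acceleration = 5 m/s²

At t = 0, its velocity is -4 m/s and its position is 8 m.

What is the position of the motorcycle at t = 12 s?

On each constant-a segment, Δv = aΔt and Δx = v₀Δt + ½aΔt²; chain segment to segment.
0–4 s: v starts -4 m/s; Δx = -4·4 + ½·-12·4² = -112 m; v ends -52 m/s.
4–8 s: v starts -52 m/s; Δx = -52·4 + ½·4·4² = -176 m; v ends -36 m/s.
8–10 s: v starts -36 m/s; Δx = -36·2 + ½·11·2² = -50 m; v ends -14 m/s.
10–12 s: v starts -14 m/s; Δx = -14·2 + ½·5·2² = -18 m; v ends -4 m/s.
x(12) = 8 + Σ Δx = -348 m.

-348 m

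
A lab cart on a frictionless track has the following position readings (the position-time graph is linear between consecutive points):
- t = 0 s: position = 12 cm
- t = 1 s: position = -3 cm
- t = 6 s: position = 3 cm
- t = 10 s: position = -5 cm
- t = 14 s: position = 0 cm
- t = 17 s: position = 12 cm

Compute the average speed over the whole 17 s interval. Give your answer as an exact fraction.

Average speed = (total path length)/(elapsed time); on a piecewise-linear x-t graph the path length is Σ|Δx|.
0–1 s: |Δx| = |-3 − 12| = 15 cm
1–6 s: |Δx| = |3 − -3| = 6 cm
6–10 s: |Δx| = |-5 − 3| = 8 cm
10–14 s: |Δx| = |0 − -5| = 5 cm
14–17 s: |Δx| = |12 − 0| = 12 cm
Total path = 46 cm; average speed = 46/17 = 46/17 cm/s.

46/17 cm/s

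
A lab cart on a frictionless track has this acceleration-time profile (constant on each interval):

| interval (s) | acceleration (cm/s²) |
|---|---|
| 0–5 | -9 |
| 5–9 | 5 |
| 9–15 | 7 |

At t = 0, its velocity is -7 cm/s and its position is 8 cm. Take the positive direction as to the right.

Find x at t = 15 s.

On each constant-a segment, Δv = aΔt and Δx = v₀Δt + ½aΔt²; chain segment to segment.
0–5 s: v starts -7 cm/s; Δx = -7·5 + ½·-9·5² = -147.5 cm; v ends -52 cm/s.
5–9 s: v starts -52 cm/s; Δx = -52·4 + ½·5·4² = -168 cm; v ends -32 cm/s.
9–15 s: v starts -32 cm/s; Δx = -32·6 + ½·7·6² = -66 cm; v ends 10 cm/s.
x(15) = 8 + Σ Δx = -373.5 cm.

-373.5 cm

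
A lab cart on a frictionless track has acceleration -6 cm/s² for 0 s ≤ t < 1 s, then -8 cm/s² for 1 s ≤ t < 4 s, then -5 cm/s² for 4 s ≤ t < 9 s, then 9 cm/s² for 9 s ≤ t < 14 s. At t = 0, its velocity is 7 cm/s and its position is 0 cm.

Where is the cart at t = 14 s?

On each constant-a segment, Δv = aΔt and Δx = v₀Δt + ½aΔt²; chain segment to segment.
0–1 s: v starts 7 cm/s; Δx = 7·1 + ½·-6·1² = 4 cm; v ends 1 cm/s.
1–4 s: v starts 1 cm/s; Δx = 1·3 + ½·-8·3² = -33 cm; v ends -23 cm/s.
4–9 s: v starts -23 cm/s; Δx = -23·5 + ½·-5·5² = -177.5 cm; v ends -48 cm/s.
9–14 s: v starts -48 cm/s; Δx = -48·5 + ½·9·5² = -127.5 cm; v ends -3 cm/s.
x(14) = 0 + Σ Δx = -334 cm.

-334 cm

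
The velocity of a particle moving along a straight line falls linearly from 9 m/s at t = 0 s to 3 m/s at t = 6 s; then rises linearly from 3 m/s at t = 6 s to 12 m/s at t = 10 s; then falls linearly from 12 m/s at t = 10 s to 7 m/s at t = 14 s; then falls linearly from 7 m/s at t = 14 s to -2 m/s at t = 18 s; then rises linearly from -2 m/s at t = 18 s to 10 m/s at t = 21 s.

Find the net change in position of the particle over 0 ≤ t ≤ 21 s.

126 m

Net displacement equals the area under the velocity-time graph (areas below the axis count negative).
0–6 s: ½(9 + 3)(6) = 36 m
6–10 s: ½(3 + 12)(4) = 30 m
10–14 s: ½(12 + 7)(4) = 38 m
14–18 s: ½(7 + -2)(4) = 10 m
18–21 s: ½(-2 + 10)(3) = 12 m
Net displacement = 126 m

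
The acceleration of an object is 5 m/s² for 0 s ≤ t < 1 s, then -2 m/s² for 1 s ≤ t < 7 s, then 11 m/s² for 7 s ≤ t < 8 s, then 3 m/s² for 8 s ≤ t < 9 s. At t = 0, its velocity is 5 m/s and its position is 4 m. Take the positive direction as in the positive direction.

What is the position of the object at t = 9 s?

On each constant-a segment, Δv = aΔt and Δx = v₀Δt + ½aΔt²; chain segment to segment.
0–1 s: v starts 5 m/s; Δx = 5·1 + ½·5·1² = 7.5 m; v ends 10 m/s.
1–7 s: v starts 10 m/s; Δx = 10·6 + ½·-2·6² = 24 m; v ends -2 m/s.
7–8 s: v starts -2 m/s; Δx = -2·1 + ½·11·1² = 3.5 m; v ends 9 m/s.
8–9 s: v starts 9 m/s; Δx = 9·1 + ½·3·1² = 10.5 m; v ends 12 m/s.
x(9) = 4 + Σ Δx = 49.5 m.

49.5 m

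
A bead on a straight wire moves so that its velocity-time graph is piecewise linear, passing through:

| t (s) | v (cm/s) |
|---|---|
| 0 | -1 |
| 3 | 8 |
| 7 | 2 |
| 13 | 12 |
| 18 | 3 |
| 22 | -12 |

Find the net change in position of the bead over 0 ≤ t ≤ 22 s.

Displacement is the signed area under the v-t curve.
0–3 s: ½(-1 + 8)(3) = 10.5 cm
3–7 s: ½(8 + 2)(4) = 20 cm
7–13 s: ½(2 + 12)(6) = 42 cm
13–18 s: ½(12 + 3)(5) = 37.5 cm
18–22 s: ½(3 + -12)(4) = -18 cm
Net displacement = 92 cm

92 cm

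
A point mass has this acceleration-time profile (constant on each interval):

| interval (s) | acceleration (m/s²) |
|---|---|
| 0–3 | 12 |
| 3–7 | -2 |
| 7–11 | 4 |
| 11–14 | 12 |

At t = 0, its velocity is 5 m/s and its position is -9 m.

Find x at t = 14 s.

On each constant-a segment, Δv = aΔt and Δx = v₀Δt + ½aΔt²; chain segment to segment.
0–3 s: v starts 5 m/s; Δx = 5·3 + ½·12·3² = 69 m; v ends 41 m/s.
3–7 s: v starts 41 m/s; Δx = 41·4 + ½·-2·4² = 148 m; v ends 33 m/s.
7–11 s: v starts 33 m/s; Δx = 33·4 + ½·4·4² = 164 m; v ends 49 m/s.
11–14 s: v starts 49 m/s; Δx = 49·3 + ½·12·3² = 201 m; v ends 85 m/s.
x(14) = -9 + Σ Δx = 573 m.

573 m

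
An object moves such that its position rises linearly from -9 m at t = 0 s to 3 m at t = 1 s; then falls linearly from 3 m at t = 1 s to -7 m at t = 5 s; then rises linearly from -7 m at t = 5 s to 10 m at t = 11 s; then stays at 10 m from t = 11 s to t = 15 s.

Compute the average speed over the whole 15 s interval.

2.6 m/s

Average speed = (total path length)/(elapsed time); on a piecewise-linear x-t graph the path length is Σ|Δx|.
0–1 s: |Δx| = |3 − -9| = 12 m
1–5 s: |Δx| = |-7 − 3| = 10 m
5–11 s: |Δx| = |10 − -7| = 17 m
11–15 s: |Δx| = |10 − 10| = 0 m
Total path = 39 m; average speed = 39/15 = 2.6 m/s.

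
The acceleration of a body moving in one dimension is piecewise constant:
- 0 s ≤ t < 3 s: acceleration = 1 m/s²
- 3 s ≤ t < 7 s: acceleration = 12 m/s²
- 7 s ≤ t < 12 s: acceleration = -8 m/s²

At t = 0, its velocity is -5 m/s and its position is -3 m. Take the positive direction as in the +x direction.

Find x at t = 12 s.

On each constant-a segment, Δv = aΔt and Δx = v₀Δt + ½aΔt²; chain segment to segment.
0–3 s: v starts -5 m/s; Δx = -5·3 + ½·1·3² = -10.5 m; v ends -2 m/s.
3–7 s: v starts -2 m/s; Δx = -2·4 + ½·12·4² = 88 m; v ends 46 m/s.
7–12 s: v starts 46 m/s; Δx = 46·5 + ½·-8·5² = 130 m; v ends 6 m/s.
x(12) = -3 + Σ Δx = 204.5 m.

204.5 m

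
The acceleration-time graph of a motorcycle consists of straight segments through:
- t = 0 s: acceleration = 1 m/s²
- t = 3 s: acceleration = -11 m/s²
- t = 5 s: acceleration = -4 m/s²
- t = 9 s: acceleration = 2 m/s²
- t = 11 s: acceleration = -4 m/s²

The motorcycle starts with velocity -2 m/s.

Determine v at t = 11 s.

Δv equals the area under the a-t graph; then v = v₀ + Δv.
0–3 s: ½(1 + -11)(3) = -15 m/s
3–5 s: ½(-11 + -4)(2) = -15 m/s
5–9 s: ½(-4 + 2)(4) = -4 m/s
9–11 s: ½(2 + -4)(2) = -2 m/s
Δv = -36 m/s, so v(11) = -2 + (-36) = -38 m/s.

-38 m/s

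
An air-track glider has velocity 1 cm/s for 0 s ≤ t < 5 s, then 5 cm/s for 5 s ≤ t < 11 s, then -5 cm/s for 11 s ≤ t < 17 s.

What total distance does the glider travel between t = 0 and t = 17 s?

Total distance travelled is ∫|v| dt — sum the magnitudes of each area piece.
0–5 s: |1| × 5 = 5 cm
5–11 s: |5| × 6 = 30 cm
11–17 s: |-5| × 6 = 30 cm
Total distance = 65 cm

65 cm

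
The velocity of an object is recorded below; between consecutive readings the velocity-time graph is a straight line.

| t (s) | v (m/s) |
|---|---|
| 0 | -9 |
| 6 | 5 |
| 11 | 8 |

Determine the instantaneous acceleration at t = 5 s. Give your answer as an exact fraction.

Acceleration is the slope of the v-t graph on 0–6 s: (5 − -9)/(6 − 0) = 7/3 m/s².

7/3 m/s²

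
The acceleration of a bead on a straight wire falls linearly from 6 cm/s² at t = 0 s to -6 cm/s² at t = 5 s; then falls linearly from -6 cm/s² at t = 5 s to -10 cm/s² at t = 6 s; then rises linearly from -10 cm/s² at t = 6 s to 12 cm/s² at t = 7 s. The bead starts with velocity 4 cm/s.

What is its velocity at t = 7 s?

-3 cm/s

Δv equals the area under the a-t graph; then v = v₀ + Δv.
0–5 s: ½(6 + -6)(5) = 0 cm/s
5–6 s: ½(-6 + -10)(1) = -8 cm/s
6–7 s: ½(-10 + 12)(1) = 1 cm/s
Δv = -7 cm/s, so v(7) = 4 + (-7) = -3 cm/s.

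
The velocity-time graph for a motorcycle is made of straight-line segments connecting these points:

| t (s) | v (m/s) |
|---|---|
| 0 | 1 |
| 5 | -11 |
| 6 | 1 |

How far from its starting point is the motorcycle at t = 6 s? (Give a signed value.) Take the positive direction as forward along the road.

Displacement is the signed area under the v-t curve.
0–5 s: ½(1 + -11)(5) = -25 m
5–6 s: ½(-11 + 1)(1) = -5 m
Net displacement = -30 m

-30 m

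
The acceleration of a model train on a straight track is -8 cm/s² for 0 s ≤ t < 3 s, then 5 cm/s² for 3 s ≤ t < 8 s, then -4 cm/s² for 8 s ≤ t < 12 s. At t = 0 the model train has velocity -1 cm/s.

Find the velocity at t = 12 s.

-16 cm/s

Δv equals the area under the a-t graph; then v = v₀ + Δv.
0–3 s: -8 × 3 = -24 cm/s
3–8 s: 5 × 5 = 25 cm/s
8–12 s: -4 × 4 = -16 cm/s
Δv = -15 cm/s, so v(12) = -1 + (-15) = -16 cm/s.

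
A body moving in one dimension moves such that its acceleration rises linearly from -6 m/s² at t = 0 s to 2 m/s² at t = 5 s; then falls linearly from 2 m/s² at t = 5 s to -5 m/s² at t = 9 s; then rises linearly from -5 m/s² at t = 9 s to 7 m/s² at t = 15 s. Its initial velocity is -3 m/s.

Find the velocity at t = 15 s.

Δv equals the area under the a-t graph; then v = v₀ + Δv.
0–5 s: ½(-6 + 2)(5) = -10 m/s
5–9 s: ½(2 + -5)(4) = -6 m/s
9–15 s: ½(-5 + 7)(6) = 6 m/s
Δv = -10 m/s, so v(15) = -3 + (-10) = -13 m/s.

-13 m/s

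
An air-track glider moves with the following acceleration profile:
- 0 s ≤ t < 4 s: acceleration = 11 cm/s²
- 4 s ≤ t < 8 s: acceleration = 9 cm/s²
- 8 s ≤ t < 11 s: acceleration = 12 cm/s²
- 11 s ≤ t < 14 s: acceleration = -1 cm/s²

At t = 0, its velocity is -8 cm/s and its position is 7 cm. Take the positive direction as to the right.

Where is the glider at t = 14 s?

On each constant-a segment, Δv = aΔt and Δx = v₀Δt + ½aΔt²; chain segment to segment.
0–4 s: v starts -8 cm/s; Δx = -8·4 + ½·11·4² = 56 cm; v ends 36 cm/s.
4–8 s: v starts 36 cm/s; Δx = 36·4 + ½·9·4² = 216 cm; v ends 72 cm/s.
8–11 s: v starts 72 cm/s; Δx = 72·3 + ½·12·3² = 270 cm; v ends 108 cm/s.
11–14 s: v starts 108 cm/s; Δx = 108·3 + ½·-1·3² = 319.5 cm; v ends 105 cm/s.
x(14) = 7 + Σ Δx = 868.5 cm.

868.5 cm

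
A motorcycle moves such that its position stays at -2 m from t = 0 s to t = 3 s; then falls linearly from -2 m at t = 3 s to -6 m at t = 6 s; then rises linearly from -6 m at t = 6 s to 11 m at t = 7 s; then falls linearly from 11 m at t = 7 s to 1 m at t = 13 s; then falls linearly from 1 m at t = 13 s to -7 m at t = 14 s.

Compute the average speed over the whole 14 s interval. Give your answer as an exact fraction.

Average speed = (total path length)/(elapsed time); on a piecewise-linear x-t graph the path length is Σ|Δx|.
0–3 s: |Δx| = |-2 − -2| = 0 m
3–6 s: |Δx| = |-6 − -2| = 4 m
6–7 s: |Δx| = |11 − -6| = 17 m
7–13 s: |Δx| = |1 − 11| = 10 m
13–14 s: |Δx| = |-7 − 1| = 8 m
Total path = 39 m; average speed = 39/14 = 39/14 m/s.

39/14 m/s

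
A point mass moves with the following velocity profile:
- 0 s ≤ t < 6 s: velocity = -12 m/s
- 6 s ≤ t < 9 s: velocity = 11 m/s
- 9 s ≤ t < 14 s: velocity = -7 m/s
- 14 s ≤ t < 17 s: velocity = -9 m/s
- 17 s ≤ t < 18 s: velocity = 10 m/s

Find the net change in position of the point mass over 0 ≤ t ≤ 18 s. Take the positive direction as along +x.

-91 m

Net displacement equals the area under the velocity-time graph (areas below the axis count negative).
0–6 s: -12 × 6 = -72 m
6–9 s: 11 × 3 = 33 m
9–14 s: -7 × 5 = -35 m
14–17 s: -9 × 3 = -27 m
17–18 s: 10 × 1 = 10 m
Net displacement = -91 m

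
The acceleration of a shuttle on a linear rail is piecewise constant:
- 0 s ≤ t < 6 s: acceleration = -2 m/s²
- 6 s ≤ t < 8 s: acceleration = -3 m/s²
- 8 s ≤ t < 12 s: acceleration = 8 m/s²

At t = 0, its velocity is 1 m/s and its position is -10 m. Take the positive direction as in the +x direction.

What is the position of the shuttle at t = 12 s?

On each constant-a segment, Δv = aΔt and Δx = v₀Δt + ½aΔt²; chain segment to segment.
0–6 s: v starts 1 m/s; Δx = 1·6 + ½·-2·6² = -30 m; v ends -11 m/s.
6–8 s: v starts -11 m/s; Δx = -11·2 + ½·-3·2² = -28 m; v ends -17 m/s.
8–12 s: v starts -17 m/s; Δx = -17·4 + ½·8·4² = -4 m; v ends 15 m/s.
x(12) = -10 + Σ Δx = -72 m.

-72 m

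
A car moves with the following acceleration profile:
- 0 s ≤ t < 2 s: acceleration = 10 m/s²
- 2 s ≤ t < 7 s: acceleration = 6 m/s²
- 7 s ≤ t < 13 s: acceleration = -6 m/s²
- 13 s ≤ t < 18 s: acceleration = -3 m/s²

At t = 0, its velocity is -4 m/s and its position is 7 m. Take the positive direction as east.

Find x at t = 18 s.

354.5 m

On each constant-a segment, Δv = aΔt and Δx = v₀Δt + ½aΔt²; chain segment to segment.
0–2 s: v starts -4 m/s; Δx = -4·2 + ½·10·2² = 12 m; v ends 16 m/s.
2–7 s: v starts 16 m/s; Δx = 16·5 + ½·6·5² = 155 m; v ends 46 m/s.
7–13 s: v starts 46 m/s; Δx = 46·6 + ½·-6·6² = 168 m; v ends 10 m/s.
13–18 s: v starts 10 m/s; Δx = 10·5 + ½·-3·5² = 12.5 m; v ends -5 m/s.
x(18) = 7 + Σ Δx = 354.5 m.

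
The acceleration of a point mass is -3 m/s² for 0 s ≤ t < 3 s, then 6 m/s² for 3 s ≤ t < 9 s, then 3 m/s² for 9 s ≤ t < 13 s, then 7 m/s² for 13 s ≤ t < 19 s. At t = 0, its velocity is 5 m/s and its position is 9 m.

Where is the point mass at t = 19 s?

On each constant-a segment, Δv = aΔt and Δx = v₀Δt + ½aΔt²; chain segment to segment.
0–3 s: v starts 5 m/s; Δx = 5·3 + ½·-3·3² = 1.5 m; v ends -4 m/s.
3–9 s: v starts -4 m/s; Δx = -4·6 + ½·6·6² = 84 m; v ends 32 m/s.
9–13 s: v starts 32 m/s; Δx = 32·4 + ½·3·4² = 152 m; v ends 44 m/s.
13–19 s: v starts 44 m/s; Δx = 44·6 + ½·7·6² = 390 m; v ends 86 m/s.
x(19) = 9 + Σ Δx = 636.5 m.

636.5 m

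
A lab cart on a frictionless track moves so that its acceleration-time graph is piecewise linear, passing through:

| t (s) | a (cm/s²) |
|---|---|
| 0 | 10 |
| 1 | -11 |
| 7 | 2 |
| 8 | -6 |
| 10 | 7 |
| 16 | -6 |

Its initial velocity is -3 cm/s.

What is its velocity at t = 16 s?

-28.5 cm/s

Δv equals the area under the a-t graph; then v = v₀ + Δv.
0–1 s: ½(10 + -11)(1) = -0.5 cm/s
1–7 s: ½(-11 + 2)(6) = -27 cm/s
7–8 s: ½(2 + -6)(1) = -2 cm/s
8–10 s: ½(-6 + 7)(2) = 1 cm/s
10–16 s: ½(7 + -6)(6) = 3 cm/s
Δv = -25.5 cm/s, so v(16) = -3 + (-25.5) = -28.5 cm/s.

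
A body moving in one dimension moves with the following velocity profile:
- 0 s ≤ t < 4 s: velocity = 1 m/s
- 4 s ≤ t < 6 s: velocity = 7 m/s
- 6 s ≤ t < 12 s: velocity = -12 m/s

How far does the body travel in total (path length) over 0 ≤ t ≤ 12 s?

Distance (not displacement) is the total path length: add the absolute areas under v-t.
0–4 s: |1| × 4 = 4 m
4–6 s: |7| × 2 = 14 m
6–12 s: |-12| × 6 = 72 m
Total distance = 90 m

90 m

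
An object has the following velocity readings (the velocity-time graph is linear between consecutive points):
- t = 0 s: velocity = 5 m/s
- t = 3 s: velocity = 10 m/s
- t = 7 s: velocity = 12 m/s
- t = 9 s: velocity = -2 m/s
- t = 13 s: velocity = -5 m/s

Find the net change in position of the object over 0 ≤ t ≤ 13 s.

62.5 m

Net displacement equals the area under the velocity-time graph (areas below the axis count negative).
0–3 s: ½(5 + 10)(3) = 22.5 m
3–7 s: ½(10 + 12)(4) = 44 m
7–9 s: ½(12 + -2)(2) = 10 m
9–13 s: ½(-2 + -5)(4) = -14 m
Net displacement = 62.5 m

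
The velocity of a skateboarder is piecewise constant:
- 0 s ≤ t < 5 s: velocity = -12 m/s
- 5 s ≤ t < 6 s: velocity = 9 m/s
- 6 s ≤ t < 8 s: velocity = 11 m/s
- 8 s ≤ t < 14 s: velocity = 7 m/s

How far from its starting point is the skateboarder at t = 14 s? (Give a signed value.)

13 m

Net displacement equals the area under the velocity-time graph (areas below the axis count negative).
0–5 s: -12 × 5 = -60 m
5–6 s: 9 × 1 = 9 m
6–8 s: 11 × 2 = 22 m
8–14 s: 7 × 6 = 42 m
Net displacement = 13 m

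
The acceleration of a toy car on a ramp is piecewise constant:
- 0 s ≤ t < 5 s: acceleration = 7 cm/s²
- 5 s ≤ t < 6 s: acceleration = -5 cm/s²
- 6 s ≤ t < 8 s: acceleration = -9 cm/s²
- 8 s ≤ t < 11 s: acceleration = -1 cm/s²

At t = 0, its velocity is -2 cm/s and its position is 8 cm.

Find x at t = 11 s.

On each constant-a segment, Δv = aΔt and Δx = v₀Δt + ½aΔt²; chain segment to segment.
0–5 s: v starts -2 cm/s; Δx = -2·5 + ½·7·5² = 77.5 cm; v ends 33 cm/s.
5–6 s: v starts 33 cm/s; Δx = 33·1 + ½·-5·1² = 30.5 cm; v ends 28 cm/s.
6–8 s: v starts 28 cm/s; Δx = 28·2 + ½·-9·2² = 38 cm; v ends 10 cm/s.
8–11 s: v starts 10 cm/s; Δx = 10·3 + ½·-1·3² = 25.5 cm; v ends 7 cm/s.
x(11) = 8 + Σ Δx = 179.5 cm.

179.5 cm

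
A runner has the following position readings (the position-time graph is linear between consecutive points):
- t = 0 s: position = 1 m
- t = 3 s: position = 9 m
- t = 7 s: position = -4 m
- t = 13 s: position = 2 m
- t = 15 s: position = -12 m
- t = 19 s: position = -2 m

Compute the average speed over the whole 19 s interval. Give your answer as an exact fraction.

Average speed = (total path length)/(elapsed time); on a piecewise-linear x-t graph the path length is Σ|Δx|.
0–3 s: |Δx| = |9 − 1| = 8 m
3–7 s: |Δx| = |-4 − 9| = 13 m
7–13 s: |Δx| = |2 − -4| = 6 m
13–15 s: |Δx| = |-12 − 2| = 14 m
15–19 s: |Δx| = |-2 − -12| = 10 m
Total path = 51 m; average speed = 51/19 = 51/19 m/s.

51/19 m/s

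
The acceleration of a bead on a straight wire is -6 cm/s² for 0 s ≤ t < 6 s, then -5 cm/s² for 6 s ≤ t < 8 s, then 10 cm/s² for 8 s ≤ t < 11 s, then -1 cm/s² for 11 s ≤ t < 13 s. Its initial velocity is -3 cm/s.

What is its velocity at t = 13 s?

-21 cm/s

Δv equals the area under the a-t graph; then v = v₀ + Δv.
0–6 s: -6 × 6 = -36 cm/s
6–8 s: -5 × 2 = -10 cm/s
8–11 s: 10 × 3 = 30 cm/s
11–13 s: -1 × 2 = -2 cm/s
Δv = -18 cm/s, so v(13) = -3 + (-18) = -21 cm/s.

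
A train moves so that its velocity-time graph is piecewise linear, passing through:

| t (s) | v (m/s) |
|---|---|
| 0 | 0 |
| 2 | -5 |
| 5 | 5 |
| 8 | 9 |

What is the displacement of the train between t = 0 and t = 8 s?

16 m

Net displacement equals the area under the velocity-time graph (areas below the axis count negative).
0–2 s: ½(0 + -5)(2) = -5 m
2–5 s: ½(-5 + 5)(3) = 0 m
5–8 s: ½(5 + 9)(3) = 21 m
Net displacement = 16 m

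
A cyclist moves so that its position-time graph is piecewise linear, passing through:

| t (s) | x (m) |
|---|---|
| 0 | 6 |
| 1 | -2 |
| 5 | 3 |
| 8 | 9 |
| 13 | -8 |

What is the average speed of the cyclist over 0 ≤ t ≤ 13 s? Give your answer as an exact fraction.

Average speed = (total path length)/(elapsed time); on a piecewise-linear x-t graph the path length is Σ|Δx|.
0–1 s: |Δx| = |-2 − 6| = 8 m
1–5 s: |Δx| = |3 − -2| = 5 m
5–8 s: |Δx| = |9 − 3| = 6 m
8–13 s: |Δx| = |-8 − 9| = 17 m
Total path = 36 m; average speed = 36/13 = 36/13 m/s.

36/13 m/s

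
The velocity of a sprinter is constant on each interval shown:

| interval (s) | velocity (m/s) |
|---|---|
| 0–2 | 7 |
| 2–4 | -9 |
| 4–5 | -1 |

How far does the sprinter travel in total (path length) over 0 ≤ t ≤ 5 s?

Distance (not displacement) is the total path length: add the absolute areas under v-t.
0–2 s: |7| × 2 = 14 m
2–4 s: |-9| × 2 = 18 m
4–5 s: |-1| × 1 = 1 m
Total distance = 33 m

33 m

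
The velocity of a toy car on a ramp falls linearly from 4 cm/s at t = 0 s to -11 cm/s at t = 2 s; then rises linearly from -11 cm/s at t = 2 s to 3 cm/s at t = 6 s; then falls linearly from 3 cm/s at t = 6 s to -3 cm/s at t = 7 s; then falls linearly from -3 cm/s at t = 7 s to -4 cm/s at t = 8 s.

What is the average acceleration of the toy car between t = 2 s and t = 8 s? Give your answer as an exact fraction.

7/6 cm/s²

Average acceleration = Δv/Δt = (-4 − -11)/(8 − 2) = 7/6 cm/s².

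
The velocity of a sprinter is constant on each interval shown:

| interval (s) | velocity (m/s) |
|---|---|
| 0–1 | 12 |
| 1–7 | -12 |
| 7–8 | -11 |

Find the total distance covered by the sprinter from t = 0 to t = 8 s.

Total distance travelled is ∫|v| dt — sum the magnitudes of each area piece.
0–1 s: |12| × 1 = 12 m
1–7 s: |-12| × 6 = 72 m
7–8 s: |-11| × 1 = 11 m
Total distance = 95 m

95 m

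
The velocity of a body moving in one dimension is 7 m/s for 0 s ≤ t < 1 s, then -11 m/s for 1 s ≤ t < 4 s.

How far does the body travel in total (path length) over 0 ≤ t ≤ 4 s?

Total distance travelled is ∫|v| dt — sum the magnitudes of each area piece.
0–1 s: |7| × 1 = 7 m
1–4 s: |-11| × 3 = 33 m
Total distance = 40 m

40 m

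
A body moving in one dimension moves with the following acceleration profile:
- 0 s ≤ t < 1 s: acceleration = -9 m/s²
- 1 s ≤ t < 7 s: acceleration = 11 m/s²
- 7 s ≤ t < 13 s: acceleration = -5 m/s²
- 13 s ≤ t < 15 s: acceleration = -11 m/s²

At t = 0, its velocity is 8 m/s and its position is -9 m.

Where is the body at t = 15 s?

On each constant-a segment, Δv = aΔt and Δx = v₀Δt + ½aΔt²; chain segment to segment.
0–1 s: v starts 8 m/s; Δx = 8·1 + ½·-9·1² = 3.5 m; v ends -1 m/s.
1–7 s: v starts -1 m/s; Δx = -1·6 + ½·11·6² = 192 m; v ends 65 m/s.
7–13 s: v starts 65 m/s; Δx = 65·6 + ½·-5·6² = 300 m; v ends 35 m/s.
13–15 s: v starts 35 m/s; Δx = 35·2 + ½·-11·2² = 48 m; v ends 13 m/s.
x(15) = -9 + Σ Δx = 534.5 m.

534.5 m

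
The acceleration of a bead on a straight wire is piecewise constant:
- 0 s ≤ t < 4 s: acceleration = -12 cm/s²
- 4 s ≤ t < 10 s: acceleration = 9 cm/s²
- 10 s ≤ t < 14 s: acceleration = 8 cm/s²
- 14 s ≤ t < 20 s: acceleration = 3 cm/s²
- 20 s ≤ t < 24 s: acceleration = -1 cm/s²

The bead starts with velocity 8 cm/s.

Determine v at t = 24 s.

Δv equals the area under the a-t graph; then v = v₀ + Δv.
0–4 s: -12 × 4 = -48 cm/s
4–10 s: 9 × 6 = 54 cm/s
10–14 s: 8 × 4 = 32 cm/s
14–20 s: 3 × 6 = 18 cm/s
20–24 s: -1 × 4 = -4 cm/s
Δv = 52 cm/s, so v(24) = 8 + (52) = 60 cm/s.

60 cm/s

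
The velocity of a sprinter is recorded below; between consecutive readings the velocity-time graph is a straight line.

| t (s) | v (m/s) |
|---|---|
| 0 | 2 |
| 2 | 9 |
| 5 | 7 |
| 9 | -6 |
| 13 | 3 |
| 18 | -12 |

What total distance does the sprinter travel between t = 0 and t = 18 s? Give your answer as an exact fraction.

Total distance travelled is ∫|v| dt — sum the magnitudes of each area piece.
0–2 s: |½(2 + 9)(2)| = 11 m
2–5 s: |½(9 + 7)(3)| = 24 m
5–9 s: v = 0 at t = 93/13 s; triangle areas 98/13 + 72/13 = 170/13 m
9–13 s: v = 0 at t = 35/3 s; triangle areas 8 + 2 = 10 m
13–18 s: v = 0 at t = 14 s; triangle areas 1.5 + 24 = 25.5 m
Total distance = 2173/26 m

2173/26 m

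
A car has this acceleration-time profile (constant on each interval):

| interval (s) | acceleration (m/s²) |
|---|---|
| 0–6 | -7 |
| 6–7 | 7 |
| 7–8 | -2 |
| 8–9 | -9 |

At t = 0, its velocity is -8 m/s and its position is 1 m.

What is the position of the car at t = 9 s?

On each constant-a segment, Δv = aΔt and Δx = v₀Δt + ½aΔt²; chain segment to segment.
0–6 s: v starts -8 m/s; Δx = -8·6 + ½·-7·6² = -174 m; v ends -50 m/s.
6–7 s: v starts -50 m/s; Δx = -50·1 + ½·7·1² = -46.5 m; v ends -43 m/s.
7–8 s: v starts -43 m/s; Δx = -43·1 + ½·-2·1² = -44 m; v ends -45 m/s.
8–9 s: v starts -45 m/s; Δx = -45·1 + ½·-9·1² = -49.5 m; v ends -54 m/s.
x(9) = 1 + Σ Δx = -313 m.

-313 m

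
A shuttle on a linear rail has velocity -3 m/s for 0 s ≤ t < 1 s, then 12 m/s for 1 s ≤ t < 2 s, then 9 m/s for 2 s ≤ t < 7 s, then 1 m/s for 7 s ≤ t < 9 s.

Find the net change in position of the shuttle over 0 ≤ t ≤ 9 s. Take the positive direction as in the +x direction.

56 m

Net displacement equals the area under the velocity-time graph (areas below the axis count negative).
0–1 s: -3 × 1 = -3 m
1–2 s: 12 × 1 = 12 m
2–7 s: 9 × 5 = 45 m
7–9 s: 1 × 2 = 2 m
Net displacement = 56 m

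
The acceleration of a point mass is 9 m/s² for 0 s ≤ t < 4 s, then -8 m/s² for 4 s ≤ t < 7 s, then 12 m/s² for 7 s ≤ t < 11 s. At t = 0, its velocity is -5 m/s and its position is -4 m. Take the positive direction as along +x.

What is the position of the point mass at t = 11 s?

On each constant-a segment, Δv = aΔt and Δx = v₀Δt + ½aΔt²; chain segment to segment.
0–4 s: v starts -5 m/s; Δx = -5·4 + ½·9·4² = 52 m; v ends 31 m/s.
4–7 s: v starts 31 m/s; Δx = 31·3 + ½·-8·3² = 57 m; v ends 7 m/s.
7–11 s: v starts 7 m/s; Δx = 7·4 + ½·12·4² = 124 m; v ends 55 m/s.
x(11) = -4 + Σ Δx = 229 m.

229 m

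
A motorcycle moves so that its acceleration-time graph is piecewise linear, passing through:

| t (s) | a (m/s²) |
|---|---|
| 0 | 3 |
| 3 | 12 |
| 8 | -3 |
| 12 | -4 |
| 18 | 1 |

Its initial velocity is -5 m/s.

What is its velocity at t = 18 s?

Δv equals the area under the a-t graph; then v = v₀ + Δv.
0–3 s: ½(3 + 12)(3) = 22.5 m/s
3–8 s: ½(12 + -3)(5) = 22.5 m/s
8–12 s: ½(-3 + -4)(4) = -14 m/s
12–18 s: ½(-4 + 1)(6) = -9 m/s
Δv = 22 m/s, so v(18) = -5 + (22) = 17 m/s.

17 m/s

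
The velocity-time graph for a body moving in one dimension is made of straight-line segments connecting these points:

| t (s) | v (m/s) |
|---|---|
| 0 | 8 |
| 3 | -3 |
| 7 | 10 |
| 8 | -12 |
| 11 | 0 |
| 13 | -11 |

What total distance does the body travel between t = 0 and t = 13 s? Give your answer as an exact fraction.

Total distance travelled is ∫|v| dt — sum the magnitudes of each area piece.
0–3 s: v = 0 at t = 24/11 s; triangle areas 96/11 + 27/22 = 219/22 m
3–7 s: v = 0 at t = 51/13 s; triangle areas 18/13 + 200/13 = 218/13 m
7–8 s: v = 0 at t = 82/11 s; triangle areas 25/11 + 36/11 = 61/11 m
8–11 s: |½(-12 + 0)(3)| = 18 m
11–13 s: |½(0 + -11)(2)| = 11 m
Total distance = 1593/26 m

1593/26 m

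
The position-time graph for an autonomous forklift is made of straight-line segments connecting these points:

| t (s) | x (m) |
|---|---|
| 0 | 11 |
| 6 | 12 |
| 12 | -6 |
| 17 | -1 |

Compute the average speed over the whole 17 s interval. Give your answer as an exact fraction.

24/17 m/s

Average speed = (total path length)/(elapsed time); on a piecewise-linear x-t graph the path length is Σ|Δx|.
0–6 s: |Δx| = |12 − 11| = 1 m
6–12 s: |Δx| = |-6 − 12| = 18 m
12–17 s: |Δx| = |-1 − -6| = 5 m
Total path = 24 m; average speed = 24/17 = 24/17 m/s.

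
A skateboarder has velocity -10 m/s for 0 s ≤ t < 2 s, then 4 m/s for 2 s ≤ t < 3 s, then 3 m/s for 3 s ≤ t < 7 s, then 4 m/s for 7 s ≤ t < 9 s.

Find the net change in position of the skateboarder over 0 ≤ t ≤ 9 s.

4 m

Displacement is the signed area under the v-t curve.
0–2 s: -10 × 2 = -20 m
2–3 s: 4 × 1 = 4 m
3–7 s: 3 × 4 = 12 m
7–9 s: 4 × 2 = 8 m
Net displacement = 4 m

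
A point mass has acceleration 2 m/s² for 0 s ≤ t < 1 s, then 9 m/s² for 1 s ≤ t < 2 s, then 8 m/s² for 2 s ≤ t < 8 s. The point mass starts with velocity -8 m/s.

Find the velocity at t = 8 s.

Δv equals the area under the a-t graph; then v = v₀ + Δv.
0–1 s: 2 × 1 = 2 m/s
1–2 s: 9 × 1 = 9 m/s
2–8 s: 8 × 6 = 48 m/s
Δv = 59 m/s, so v(8) = -8 + (59) = 51 m/s.

51 m/s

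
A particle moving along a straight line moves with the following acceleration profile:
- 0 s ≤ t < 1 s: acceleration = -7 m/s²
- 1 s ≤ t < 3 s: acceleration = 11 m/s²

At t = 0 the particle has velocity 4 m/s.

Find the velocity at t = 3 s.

Δv equals the area under the a-t graph; then v = v₀ + Δv.
0–1 s: -7 × 1 = -7 m/s
1–3 s: 11 × 2 = 22 m/s
Δv = 15 m/s, so v(3) = 4 + (15) = 19 m/s.

19 m/s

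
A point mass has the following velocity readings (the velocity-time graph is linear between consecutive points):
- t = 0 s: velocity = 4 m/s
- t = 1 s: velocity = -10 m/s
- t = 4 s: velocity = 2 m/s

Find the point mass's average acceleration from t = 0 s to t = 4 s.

-0.5 m/s²

Average acceleration = Δv/Δt = (2 − 4)/(4 − 0) = -0.5 m/s².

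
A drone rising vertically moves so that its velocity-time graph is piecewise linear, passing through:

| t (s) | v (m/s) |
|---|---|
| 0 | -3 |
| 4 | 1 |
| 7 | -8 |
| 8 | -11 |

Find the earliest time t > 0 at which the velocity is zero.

v changes sign on 0–4 s (from -3 to 1); the graph is linear there, so v = 0 at t = 0 + (3)·(4 − 0)/(1 − -3) = 3 s.

t = 3 s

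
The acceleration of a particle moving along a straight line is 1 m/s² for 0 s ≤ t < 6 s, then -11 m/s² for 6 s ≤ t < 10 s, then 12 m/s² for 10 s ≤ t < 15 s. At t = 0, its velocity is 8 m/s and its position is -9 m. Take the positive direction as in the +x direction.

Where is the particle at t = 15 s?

25 m

On each constant-a segment, Δv = aΔt and Δx = v₀Δt + ½aΔt²; chain segment to segment.
0–6 s: v starts 8 m/s; Δx = 8·6 + ½·1·6² = 66 m; v ends 14 m/s.
6–10 s: v starts 14 m/s; Δx = 14·4 + ½·-11·4² = -32 m; v ends -30 m/s.
10–15 s: v starts -30 m/s; Δx = -30·5 + ½·12·5² = 0 m; v ends 30 m/s.
x(15) = -9 + Σ Δx = 25 m.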